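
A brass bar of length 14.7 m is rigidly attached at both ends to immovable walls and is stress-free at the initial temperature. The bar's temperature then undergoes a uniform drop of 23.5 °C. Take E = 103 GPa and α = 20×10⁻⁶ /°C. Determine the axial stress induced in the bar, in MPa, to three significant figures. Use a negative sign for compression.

48.4 MPa

Free thermal expansion αLΔT = 20e-6 · 14700 · -23.5 = -6.909 mm.
The walls impose strain ε = −(-6.909)/14700 = 4.7000e-04; σ = Eε = 103000 · 4.7000e-04 = 48.41 MPa.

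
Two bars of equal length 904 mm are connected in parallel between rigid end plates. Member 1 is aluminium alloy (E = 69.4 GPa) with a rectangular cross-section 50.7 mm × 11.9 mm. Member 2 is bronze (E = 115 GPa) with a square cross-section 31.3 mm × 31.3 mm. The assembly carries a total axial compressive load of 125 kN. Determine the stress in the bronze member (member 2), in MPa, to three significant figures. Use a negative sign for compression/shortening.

-93.0 MPa

A_1 = 603.3 mm².
A_2 = 979.7 mm².
Equal strain + equilibrium ⇒ each member carries load in proportion to AE: A₁E₁ = 41870000 N, A₂E₂ = 112700000 N, ΣAE = 154500000 N.
σ₂ = P·E₂/ΣAE = -125000·115000/154500000 = -93.02 MPa.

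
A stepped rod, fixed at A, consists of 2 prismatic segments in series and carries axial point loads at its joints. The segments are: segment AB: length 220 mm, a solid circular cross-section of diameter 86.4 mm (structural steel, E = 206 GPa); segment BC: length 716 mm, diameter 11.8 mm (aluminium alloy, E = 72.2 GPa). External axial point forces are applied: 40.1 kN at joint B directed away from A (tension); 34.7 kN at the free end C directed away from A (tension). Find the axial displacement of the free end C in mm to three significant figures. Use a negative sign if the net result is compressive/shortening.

Internal axial forces (sectioning from the free end, tension +): N_BC = 34.7 kN, N_AB = 74.8 kN.
A_AB = 5863 mm².
A_BC = 109.4 mm².
δ_AB = 74800·220/(5863·206000) = 0.01363 mm
δ_BC = 34700·716/(109.4·72200) = 3.147 mm
δ = Σδ_i = 3.16 mm.

3.16 mm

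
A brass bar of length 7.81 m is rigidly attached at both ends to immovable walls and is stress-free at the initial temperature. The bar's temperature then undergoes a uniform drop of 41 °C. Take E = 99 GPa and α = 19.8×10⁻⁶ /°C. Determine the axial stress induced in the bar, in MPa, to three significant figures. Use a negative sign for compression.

Free thermal expansion αLΔT = 19.8e-6 · 7810 · -41 = -6.34 mm.
The walls impose strain ε = −(-6.34)/7810 = 8.1180e-04; σ = Eε = 99000 · 8.1180e-04 = 80.37 MPa.

80.4 MPa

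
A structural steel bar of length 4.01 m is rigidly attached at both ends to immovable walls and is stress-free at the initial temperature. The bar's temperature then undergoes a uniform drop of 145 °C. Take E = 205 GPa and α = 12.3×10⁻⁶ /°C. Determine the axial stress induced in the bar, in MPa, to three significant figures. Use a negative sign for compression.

366 MPa

Free thermal expansion αLΔT = 12.3e-6 · 4010 · -145 = -7.152 mm.
The walls impose strain ε = −(-7.152)/4010 = 1.7835e-03; σ = Eε = 205000 · 1.7835e-03 = 365.6 MPa.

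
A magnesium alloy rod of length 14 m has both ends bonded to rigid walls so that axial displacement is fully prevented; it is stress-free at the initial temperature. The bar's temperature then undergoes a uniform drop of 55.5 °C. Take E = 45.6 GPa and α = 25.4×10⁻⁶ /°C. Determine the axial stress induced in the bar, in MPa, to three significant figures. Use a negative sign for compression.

64.3 MPa

Free thermal expansion αLΔT = 25.4e-6 · 14000 · -55.5 = -19.74 mm.
The walls impose strain ε = −(-19.74)/14000 = 1.4097e-03; σ = Eε = 45600 · 1.4097e-03 = 64.28 MPa.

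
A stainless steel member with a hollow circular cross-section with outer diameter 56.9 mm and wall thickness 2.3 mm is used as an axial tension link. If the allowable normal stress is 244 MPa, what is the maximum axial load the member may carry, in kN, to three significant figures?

96.3 kN

A = 394.5 mm².
P_max = σ_allow · A = 244 · 394.5 = 96260 N = 96.26 kN.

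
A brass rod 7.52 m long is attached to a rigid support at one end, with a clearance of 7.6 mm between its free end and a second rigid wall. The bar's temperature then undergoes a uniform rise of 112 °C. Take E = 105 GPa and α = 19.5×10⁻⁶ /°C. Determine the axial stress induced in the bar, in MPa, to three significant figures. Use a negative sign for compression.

-123 MPa

Free thermal expansion αLΔT = 19.5e-6 · 7520 · 112 = 16.42 mm.
The walls engage after the gap closes; constrained expansion = 16.42 − 7.6 = 8.824 mm.
The walls impose strain ε = −(8.824)/7520 = -1.1734e-03; σ = Eε = 105000 · -1.1734e-03 = -123.2 MPa.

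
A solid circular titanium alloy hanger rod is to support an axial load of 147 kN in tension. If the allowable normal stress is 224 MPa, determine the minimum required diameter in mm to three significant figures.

28.9 mm

Required area A ≥ P/σ_allow = 147000/224 = 656.2 mm².
For a solid circular section, d ≥ √(4A/π) = 28.91 mm.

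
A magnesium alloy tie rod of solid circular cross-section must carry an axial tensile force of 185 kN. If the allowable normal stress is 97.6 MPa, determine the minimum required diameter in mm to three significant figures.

Required area A ≥ P/σ_allow = 185000/97.6 = 1895 mm².
For a solid circular section, d ≥ √(4A/π) = 49.13 mm.

49.1 mm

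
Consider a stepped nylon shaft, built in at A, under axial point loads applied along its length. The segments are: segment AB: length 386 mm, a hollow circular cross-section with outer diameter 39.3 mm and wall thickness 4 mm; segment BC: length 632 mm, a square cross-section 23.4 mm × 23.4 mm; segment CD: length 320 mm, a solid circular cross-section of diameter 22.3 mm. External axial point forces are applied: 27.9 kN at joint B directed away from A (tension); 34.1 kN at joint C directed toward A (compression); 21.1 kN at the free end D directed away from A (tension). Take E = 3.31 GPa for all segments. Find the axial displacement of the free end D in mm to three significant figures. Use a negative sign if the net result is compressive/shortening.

4.61 mm

Internal axial forces (sectioning from the free end, tension +): N_CD = 21.1 kN, N_BC = -13 kN, N_AB = 14.9 kN.
A_AB = 443.6 mm².
A_BC = 547.6 mm².
A_CD = 390.6 mm².
δ_AB = 14900·386/(443.6·3310) = 3.917 mm
δ_BC = -13000·632/(547.6·3310) = -4.533 mm
δ_CD = 21100·320/(390.6·3310) = 5.223 mm
δ = Σδ_i = 4.607 mm.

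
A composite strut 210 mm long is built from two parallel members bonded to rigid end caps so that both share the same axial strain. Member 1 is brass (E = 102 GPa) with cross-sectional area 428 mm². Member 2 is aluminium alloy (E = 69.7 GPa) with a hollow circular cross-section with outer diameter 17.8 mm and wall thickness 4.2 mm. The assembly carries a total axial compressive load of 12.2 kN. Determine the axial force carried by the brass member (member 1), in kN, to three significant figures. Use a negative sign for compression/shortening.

-9.48 kN

A_2 = 179.4 mm².
Equal strain + equilibrium ⇒ each member carries load in proportion to AE: A₁E₁ = 43660000 N, A₂E₂ = 12510000 N, ΣAE = 56160000 N.
F₁ = P·A₁E₁/ΣAE = -12200·43660000/56160000 = -9483 N.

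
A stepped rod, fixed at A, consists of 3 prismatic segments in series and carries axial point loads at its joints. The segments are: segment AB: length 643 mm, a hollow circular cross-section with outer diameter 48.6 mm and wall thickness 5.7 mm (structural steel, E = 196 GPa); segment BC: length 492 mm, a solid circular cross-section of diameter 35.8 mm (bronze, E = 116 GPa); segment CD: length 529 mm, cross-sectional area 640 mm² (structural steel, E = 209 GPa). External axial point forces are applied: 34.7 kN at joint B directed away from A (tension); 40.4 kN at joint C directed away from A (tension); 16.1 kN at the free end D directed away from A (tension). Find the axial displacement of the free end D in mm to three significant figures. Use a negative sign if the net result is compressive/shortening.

0.691 mm

Internal axial forces (sectioning from the free end, tension +): N_CD = 16.1 kN, N_BC = 56.5 kN, N_AB = 91.2 kN.
A_AB = 768.2 mm².
A_BC = 1007 mm².
δ_AB = 91200·643/(768.2·196000) = 0.3895 mm
δ_BC = 56500·492/(1007·116000) = 0.2381 mm
δ_CD = 16100·529/(640·209000) = 0.06367 mm
δ = Σδ_i = 0.6912 mm.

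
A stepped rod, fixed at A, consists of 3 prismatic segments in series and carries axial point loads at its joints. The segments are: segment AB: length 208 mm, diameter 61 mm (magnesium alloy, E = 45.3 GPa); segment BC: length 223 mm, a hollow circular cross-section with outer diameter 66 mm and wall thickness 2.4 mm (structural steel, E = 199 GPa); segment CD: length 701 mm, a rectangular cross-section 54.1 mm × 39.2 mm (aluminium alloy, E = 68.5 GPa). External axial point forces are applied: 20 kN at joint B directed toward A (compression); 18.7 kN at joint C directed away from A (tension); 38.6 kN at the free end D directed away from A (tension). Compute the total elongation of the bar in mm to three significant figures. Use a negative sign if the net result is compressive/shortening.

Internal axial forces (sectioning from the free end, tension +): N_CD = 38.6 kN, N_BC = 57.3 kN, N_AB = 37.3 kN.
A_AB = 2922 mm².
A_BC = 479.5 mm².
A_CD = 2121 mm².
δ_AB = 37300·208/(2922·45300) = 0.0586 mm
δ_BC = 57300·223/(479.5·199000) = 0.1339 mm
δ_CD = 38600·701/(2121·68500) = 0.1863 mm
δ = Σδ_i = 0.3788 mm.

0.379 mm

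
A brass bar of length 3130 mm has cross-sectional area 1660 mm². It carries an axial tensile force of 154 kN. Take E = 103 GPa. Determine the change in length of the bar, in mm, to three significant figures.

δ_mech = NL/(AE) = 154000·3130/(1660·103000) = 2.819 mm.

2.82 mm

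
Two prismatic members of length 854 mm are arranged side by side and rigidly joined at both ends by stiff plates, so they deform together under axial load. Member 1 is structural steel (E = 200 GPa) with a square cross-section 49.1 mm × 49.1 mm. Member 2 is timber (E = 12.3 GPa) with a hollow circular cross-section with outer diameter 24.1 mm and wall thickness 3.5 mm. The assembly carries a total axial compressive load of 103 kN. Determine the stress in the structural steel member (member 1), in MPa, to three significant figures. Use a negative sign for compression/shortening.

-42.5 MPa

A_1 = 2411 mm².
A_2 = 226.5 mm².
Equal strain + equilibrium ⇒ each member carries load in proportion to AE: A₁E₁ = 482200000 N, A₂E₂ = 2786000 N, ΣAE = 484900000 N.
σ₁ = P·E₁/ΣAE = -103000·200000/484900000 = -42.48 MPa.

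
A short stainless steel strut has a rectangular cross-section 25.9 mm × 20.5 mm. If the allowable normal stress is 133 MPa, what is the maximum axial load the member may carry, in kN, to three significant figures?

70.6 kN

A = 530.9 mm².
P_max = σ_allow · A = 133 · 530.9 = 70620 N = 70.62 kN.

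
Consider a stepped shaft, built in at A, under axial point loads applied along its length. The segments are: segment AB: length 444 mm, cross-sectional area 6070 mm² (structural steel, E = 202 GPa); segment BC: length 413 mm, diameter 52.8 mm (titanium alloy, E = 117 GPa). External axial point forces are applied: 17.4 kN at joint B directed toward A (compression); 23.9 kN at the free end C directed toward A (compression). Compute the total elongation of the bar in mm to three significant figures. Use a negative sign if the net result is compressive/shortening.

Internal axial forces (sectioning from the free end, tension +): N_BC = -23.9 kN, N_AB = -41.3 kN.
A_BC = 2190 mm².
δ_AB = -41300·444/(6070·202000) = -0.01496 mm
δ_BC = -23900·413/(2190·117000) = -0.03853 mm
δ = Σδ_i = -0.05349 mm.

-0.0535 mm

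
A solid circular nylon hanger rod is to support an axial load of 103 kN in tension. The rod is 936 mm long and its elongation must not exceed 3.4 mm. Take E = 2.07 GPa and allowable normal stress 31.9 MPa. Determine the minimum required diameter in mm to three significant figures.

Required area A ≥ P/σ_allow = 103000/31.9 = 3229 mm².
For a solid circular section, d ≥ √(4A/π) = 64.12 mm.
Elongation limit: A ≥ PL/(Eδ_allow) = 103000·936/(2070·3.4) = 13700 mm² ⇒ d ≥ 132.1 mm.
The elongation limit governs.

132 mm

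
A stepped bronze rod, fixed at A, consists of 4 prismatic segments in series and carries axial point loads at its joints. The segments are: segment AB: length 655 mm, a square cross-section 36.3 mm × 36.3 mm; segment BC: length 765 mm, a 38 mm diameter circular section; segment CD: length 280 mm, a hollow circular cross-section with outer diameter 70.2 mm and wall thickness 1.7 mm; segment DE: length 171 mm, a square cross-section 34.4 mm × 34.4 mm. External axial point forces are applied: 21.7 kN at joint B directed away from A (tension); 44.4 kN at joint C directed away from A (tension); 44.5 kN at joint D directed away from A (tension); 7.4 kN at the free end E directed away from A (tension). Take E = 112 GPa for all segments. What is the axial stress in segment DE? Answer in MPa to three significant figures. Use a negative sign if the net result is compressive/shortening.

6.25 MPa

Internal axial forces (sectioning from the free end, tension +): N_DE = 7.4 kN, N_CD = 51.9 kN, N_BC = 96.3 kN, N_AB = 118 kN.
A_DE = 1183 mm².
σ_DE = N_DE/A_DE = 7400/1183 = 6.253 MPa.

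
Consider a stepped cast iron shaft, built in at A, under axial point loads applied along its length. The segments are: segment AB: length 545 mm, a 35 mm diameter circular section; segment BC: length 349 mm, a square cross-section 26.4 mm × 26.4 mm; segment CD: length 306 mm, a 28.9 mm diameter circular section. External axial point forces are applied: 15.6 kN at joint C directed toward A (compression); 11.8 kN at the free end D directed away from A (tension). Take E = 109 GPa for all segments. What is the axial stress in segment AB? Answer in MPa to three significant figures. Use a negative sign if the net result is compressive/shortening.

Internal axial forces (sectioning from the free end, tension +): N_CD = 11.8 kN, N_BC = -3.8 kN, N_AB = -3.8 kN.
A_AB = 962.1 mm².
σ_AB = N_AB/A_AB = -3800/962.1 = -3.95 MPa.

-3.95 MPa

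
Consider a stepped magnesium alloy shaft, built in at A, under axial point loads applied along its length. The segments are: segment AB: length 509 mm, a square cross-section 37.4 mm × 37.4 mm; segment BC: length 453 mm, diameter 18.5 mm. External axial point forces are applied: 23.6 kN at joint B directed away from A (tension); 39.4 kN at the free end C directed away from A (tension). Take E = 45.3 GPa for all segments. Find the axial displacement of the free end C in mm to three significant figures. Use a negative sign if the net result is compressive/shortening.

1.97 mm

Internal axial forces (sectioning from the free end, tension +): N_BC = 39.4 kN, N_AB = 63 kN.
A_AB = 1399 mm².
A_BC = 268.8 mm².
δ_AB = 63000·509/(1399·45300) = 0.5061 mm
δ_BC = 39400·453/(268.8·45300) = 1.466 mm
δ = Σδ_i = 1.972 mm.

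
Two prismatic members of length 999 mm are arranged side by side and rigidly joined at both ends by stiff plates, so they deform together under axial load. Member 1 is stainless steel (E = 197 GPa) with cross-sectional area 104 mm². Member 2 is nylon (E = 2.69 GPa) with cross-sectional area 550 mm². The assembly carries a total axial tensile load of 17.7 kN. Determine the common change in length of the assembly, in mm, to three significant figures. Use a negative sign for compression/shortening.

0.805 mm

Equal strain + equilibrium ⇒ each member carries load in proportion to AE: A₁E₁ = 20490000 N, A₂E₂ = 1480000 N, ΣAE = 21970000 N.
δ = PL/ΣAE = 17700·999/21970000 = 0.8049 mm.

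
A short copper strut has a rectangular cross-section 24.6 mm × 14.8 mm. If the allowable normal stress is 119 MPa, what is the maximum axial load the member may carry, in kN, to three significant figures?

43.3 kN

A = 364.1 mm².
P_max = σ_allow · A = 119 · 364.1 = 43330 N = 43.33 kN.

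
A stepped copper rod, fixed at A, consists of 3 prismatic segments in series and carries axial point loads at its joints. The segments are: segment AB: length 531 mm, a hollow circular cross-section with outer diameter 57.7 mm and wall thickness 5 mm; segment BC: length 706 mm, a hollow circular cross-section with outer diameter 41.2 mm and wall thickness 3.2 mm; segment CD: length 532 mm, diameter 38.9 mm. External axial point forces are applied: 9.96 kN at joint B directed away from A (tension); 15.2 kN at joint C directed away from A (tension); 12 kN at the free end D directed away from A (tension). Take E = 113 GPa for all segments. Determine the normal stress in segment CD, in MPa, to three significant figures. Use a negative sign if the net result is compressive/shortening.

Internal axial forces (sectioning from the free end, tension +): N_CD = 12 kN, N_BC = 27.2 kN, N_AB = 37.16 kN.
A_CD = 1188 mm².
σ_CD = N_CD/A_CD = 12000/1188 = 10.1 MPa.

10.1 MPa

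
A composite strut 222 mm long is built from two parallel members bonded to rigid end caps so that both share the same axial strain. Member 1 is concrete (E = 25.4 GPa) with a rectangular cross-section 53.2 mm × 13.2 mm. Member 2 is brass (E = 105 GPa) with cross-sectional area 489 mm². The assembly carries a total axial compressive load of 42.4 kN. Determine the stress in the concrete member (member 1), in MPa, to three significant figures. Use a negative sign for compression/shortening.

A_1 = 702.2 mm².
Equal strain + equilibrium ⇒ each member carries load in proportion to AE: A₁E₁ = 17840000 N, A₂E₂ = 51340000 N, ΣAE = 69180000 N.
σ₁ = P·E₁/ΣAE = -42400·25400/69180000 = -15.57 MPa.

-15.6 MPa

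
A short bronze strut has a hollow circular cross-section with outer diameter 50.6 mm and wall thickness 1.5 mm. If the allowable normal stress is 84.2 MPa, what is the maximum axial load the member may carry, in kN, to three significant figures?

19.5 kN

A = 231.4 mm².
P_max = σ_allow · A = 84.2 · 231.4 = 19480 N = 19.48 kN.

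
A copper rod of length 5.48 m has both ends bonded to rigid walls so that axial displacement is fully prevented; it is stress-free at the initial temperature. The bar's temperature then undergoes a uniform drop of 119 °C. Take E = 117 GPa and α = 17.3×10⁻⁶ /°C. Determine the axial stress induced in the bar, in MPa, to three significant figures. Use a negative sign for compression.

Free thermal expansion αLΔT = 17.3e-6 · 5480 · -119 = -11.28 mm.
The walls impose strain ε = −(-11.28)/5480 = 2.0587e-03; σ = Eε = 117000 · 2.0587e-03 = 240.9 MPa.

241 MPa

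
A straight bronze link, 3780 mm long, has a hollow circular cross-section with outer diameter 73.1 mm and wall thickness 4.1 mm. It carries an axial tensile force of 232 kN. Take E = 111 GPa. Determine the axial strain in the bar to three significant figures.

A = 888.8 mm².
σ = N/A = 261 MPa; ε = σ/E = 261/111000 = 2.352e-03.

0.00235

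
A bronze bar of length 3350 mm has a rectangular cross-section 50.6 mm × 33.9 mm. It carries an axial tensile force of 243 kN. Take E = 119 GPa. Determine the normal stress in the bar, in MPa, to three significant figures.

A = 1715 mm².
σ = N/A = 243000/1715 = 141.7 MPa.

142 MPa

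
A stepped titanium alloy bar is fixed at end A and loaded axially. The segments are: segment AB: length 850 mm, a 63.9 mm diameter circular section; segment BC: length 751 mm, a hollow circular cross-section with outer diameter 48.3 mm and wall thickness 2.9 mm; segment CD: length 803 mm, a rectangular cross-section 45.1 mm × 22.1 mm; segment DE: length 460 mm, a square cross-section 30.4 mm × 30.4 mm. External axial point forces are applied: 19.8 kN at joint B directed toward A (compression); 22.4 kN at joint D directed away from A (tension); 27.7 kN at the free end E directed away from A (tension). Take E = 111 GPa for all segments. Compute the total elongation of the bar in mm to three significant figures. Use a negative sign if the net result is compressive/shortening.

1.38 mm

Internal axial forces (sectioning from the free end, tension +): N_DE = 27.7 kN, N_CD = 50.1 kN, N_BC = 50.1 kN, N_AB = 30.3 kN.
A_AB = 3207 mm².
A_BC = 413.6 mm².
A_CD = 996.7 mm².
A_DE = 924.2 mm².
δ_AB = 30300·850/(3207·111000) = 0.07235 mm
δ_BC = 50100·751/(413.6·111000) = 0.8195 mm
δ_CD = 50100·803/(996.7·111000) = 0.3636 mm
δ_DE = 27700·460/(924.2·111000) = 0.1242 mm
δ = Σδ_i = 1.38 mm.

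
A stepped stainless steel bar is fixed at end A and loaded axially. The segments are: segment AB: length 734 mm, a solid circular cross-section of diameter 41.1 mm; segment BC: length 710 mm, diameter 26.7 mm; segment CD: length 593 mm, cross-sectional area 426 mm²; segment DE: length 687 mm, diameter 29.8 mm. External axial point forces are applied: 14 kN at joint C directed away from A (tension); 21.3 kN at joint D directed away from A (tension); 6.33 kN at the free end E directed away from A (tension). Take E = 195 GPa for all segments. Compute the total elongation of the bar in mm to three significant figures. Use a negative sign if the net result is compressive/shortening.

0.618 mm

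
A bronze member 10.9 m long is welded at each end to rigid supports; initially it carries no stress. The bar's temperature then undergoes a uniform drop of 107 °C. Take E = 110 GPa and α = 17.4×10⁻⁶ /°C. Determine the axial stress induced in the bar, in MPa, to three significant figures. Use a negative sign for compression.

Free thermal expansion αLΔT = 17.4e-6 · 10900 · -107 = -20.29 mm.
The walls impose strain ε = −(-20.29)/10900 = 1.8618e-03; σ = Eε = 110000 · 1.8618e-03 = 204.8 MPa.

205 MPa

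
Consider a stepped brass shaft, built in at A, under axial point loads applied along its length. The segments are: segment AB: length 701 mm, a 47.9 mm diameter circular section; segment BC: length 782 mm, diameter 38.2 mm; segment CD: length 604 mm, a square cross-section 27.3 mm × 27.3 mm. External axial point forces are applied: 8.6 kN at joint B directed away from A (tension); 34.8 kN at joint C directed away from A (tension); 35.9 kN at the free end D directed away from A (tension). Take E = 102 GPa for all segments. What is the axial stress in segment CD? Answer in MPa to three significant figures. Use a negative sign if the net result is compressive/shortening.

48.2 MPa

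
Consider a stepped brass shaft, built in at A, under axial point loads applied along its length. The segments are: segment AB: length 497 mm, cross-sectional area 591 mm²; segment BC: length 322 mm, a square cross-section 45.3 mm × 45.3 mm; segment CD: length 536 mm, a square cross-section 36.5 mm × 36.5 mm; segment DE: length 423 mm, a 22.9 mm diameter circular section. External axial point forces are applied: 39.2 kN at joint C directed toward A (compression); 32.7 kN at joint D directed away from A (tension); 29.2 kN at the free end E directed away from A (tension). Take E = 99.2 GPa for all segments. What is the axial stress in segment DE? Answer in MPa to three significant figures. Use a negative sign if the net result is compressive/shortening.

Internal axial forces (sectioning from the free end, tension +): N_DE = 29.2 kN, N_CD = 61.9 kN, N_BC = 22.7 kN, N_AB = 22.7 kN.
A_DE = 411.9 mm².
σ_DE = N_DE/A_DE = 29200/411.9 = 70.9 MPa.

70.9 MPa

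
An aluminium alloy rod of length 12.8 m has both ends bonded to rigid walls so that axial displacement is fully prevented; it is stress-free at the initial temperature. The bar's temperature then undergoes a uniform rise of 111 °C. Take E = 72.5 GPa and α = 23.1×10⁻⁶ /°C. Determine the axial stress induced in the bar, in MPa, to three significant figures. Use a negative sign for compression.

-186 MPa

Free thermal expansion αLΔT = 23.1e-6 · 12800 · 111 = 32.82 mm.
The walls impose strain ε = −(32.82)/12800 = -2.5641e-03; σ = Eε = 72500 · -2.5641e-03 = -185.9 MPa.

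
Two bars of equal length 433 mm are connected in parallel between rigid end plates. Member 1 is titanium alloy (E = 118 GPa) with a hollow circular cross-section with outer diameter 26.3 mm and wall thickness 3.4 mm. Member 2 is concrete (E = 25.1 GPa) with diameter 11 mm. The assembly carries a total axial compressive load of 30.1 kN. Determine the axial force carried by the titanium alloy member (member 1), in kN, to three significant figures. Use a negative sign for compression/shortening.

A_1 = 244.6 mm².
A_2 = 95.03 mm².
Equal strain + equilibrium ⇒ each member carries load in proportion to AE: A₁E₁ = 28860000 N, A₂E₂ = 2385000 N, ΣAE = 31250000 N.
F₁ = P·A₁E₁/ΣAE = -30100·28860000/31250000 = -27800 N.

-27.8 kN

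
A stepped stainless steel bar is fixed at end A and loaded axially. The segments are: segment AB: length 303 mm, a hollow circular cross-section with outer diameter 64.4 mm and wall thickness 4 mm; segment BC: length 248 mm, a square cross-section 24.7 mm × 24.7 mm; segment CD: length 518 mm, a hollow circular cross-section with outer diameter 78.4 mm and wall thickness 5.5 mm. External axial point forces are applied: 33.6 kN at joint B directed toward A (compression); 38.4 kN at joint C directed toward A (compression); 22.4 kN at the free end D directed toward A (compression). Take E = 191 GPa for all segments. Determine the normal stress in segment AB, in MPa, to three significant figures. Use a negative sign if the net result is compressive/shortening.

-124 MPa

Internal axial forces (sectioning from the free end, tension +): N_CD = -22.4 kN, N_BC = -60.8 kN, N_AB = -94.4 kN.
A_AB = 759 mm².
σ_AB = N_AB/A_AB = -94400/759 = -124.4 MPa.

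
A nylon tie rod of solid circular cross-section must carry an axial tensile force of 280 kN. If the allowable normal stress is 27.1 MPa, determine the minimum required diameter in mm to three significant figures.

Required area A ≥ P/σ_allow = 280000/27.1 = 10330 mm².
For a solid circular section, d ≥ √(4A/π) = 114.7 mm.

115 mm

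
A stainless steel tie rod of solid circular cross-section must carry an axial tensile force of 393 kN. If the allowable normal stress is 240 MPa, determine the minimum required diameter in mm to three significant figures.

Required area A ≥ P/σ_allow = 393000/240 = 1638 mm².
For a solid circular section, d ≥ √(4A/π) = 45.66 mm.

45.7 mm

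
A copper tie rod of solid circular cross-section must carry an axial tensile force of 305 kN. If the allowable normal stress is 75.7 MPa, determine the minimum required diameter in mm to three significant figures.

71.6 mm

Required area A ≥ P/σ_allow = 305000/75.7 = 4029 mm².
For a solid circular section, d ≥ √(4A/π) = 71.62 mm.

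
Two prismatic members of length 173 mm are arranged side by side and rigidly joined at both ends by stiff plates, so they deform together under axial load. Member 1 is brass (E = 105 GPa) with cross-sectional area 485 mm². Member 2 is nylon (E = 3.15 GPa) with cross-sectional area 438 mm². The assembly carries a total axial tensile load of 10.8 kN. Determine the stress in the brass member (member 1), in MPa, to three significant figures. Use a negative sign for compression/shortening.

21.7 MPa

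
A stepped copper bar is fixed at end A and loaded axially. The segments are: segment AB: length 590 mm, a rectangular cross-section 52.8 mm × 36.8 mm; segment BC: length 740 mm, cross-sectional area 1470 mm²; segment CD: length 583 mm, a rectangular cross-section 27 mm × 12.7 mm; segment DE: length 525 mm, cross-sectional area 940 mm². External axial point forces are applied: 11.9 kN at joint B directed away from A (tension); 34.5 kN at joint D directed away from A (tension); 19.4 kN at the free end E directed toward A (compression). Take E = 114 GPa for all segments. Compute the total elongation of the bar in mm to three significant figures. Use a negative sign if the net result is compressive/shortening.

Internal axial forces (sectioning from the free end, tension +): N_DE = -19.4 kN, N_CD = 15.1 kN, N_BC = 15.1 kN, N_AB = 27 kN.
A_AB = 1943 mm².
A_CD = 342.9 mm².
δ_AB = 27000·590/(1943·114000) = 0.07192 mm
δ_BC = 15100·740/(1470·114000) = 0.06668 mm
δ_CD = 15100·583/(342.9·114000) = 0.2252 mm
δ_DE = -19400·525/(940·114000) = -0.09504 mm
δ = Σδ_i = 0.2688 mm.

0.269 mm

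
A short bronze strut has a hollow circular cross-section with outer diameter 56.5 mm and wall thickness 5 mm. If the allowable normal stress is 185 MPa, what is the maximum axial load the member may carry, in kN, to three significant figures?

A = 809 mm².
P_max = σ_allow · A = 185 · 809 = 149700 N = 149.7 kN.

150 kN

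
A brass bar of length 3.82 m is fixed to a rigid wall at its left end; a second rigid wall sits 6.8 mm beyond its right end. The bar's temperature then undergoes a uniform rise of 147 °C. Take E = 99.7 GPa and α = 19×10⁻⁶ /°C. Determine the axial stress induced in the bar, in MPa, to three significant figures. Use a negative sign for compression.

Free thermal expansion αLΔT = 19e-6 · 3820 · 147 = 10.67 mm.
The walls engage after the gap closes; constrained expansion = 10.67 − 6.8 = 3.869 mm.
The walls impose strain ε = −(3.869)/3820 = -1.0129e-03; σ = Eε = 99700 · -1.0129e-03 = -101 MPa.

-101 MPa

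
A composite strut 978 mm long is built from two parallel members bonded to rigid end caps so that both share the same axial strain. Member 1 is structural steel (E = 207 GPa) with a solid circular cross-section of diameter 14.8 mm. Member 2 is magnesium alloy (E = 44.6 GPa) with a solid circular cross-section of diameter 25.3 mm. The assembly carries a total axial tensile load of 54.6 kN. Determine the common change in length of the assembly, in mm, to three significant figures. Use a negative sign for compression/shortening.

0.920 mm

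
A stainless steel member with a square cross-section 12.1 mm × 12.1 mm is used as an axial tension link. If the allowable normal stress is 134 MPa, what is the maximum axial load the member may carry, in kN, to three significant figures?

A = 146.4 mm².
P_max = σ_allow · A = 134 · 146.4 = 19620 N = 19.62 kN.

19.6 kN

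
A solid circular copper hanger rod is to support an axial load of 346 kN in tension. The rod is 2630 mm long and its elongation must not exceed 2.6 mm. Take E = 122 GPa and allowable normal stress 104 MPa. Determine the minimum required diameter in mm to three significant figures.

65.1 mm

Required area A ≥ P/σ_allow = 346000/104 = 3327 mm².
For a solid circular section, d ≥ √(4A/π) = 65.08 mm.
Elongation limit: A ≥ PL/(Eδ_allow) = 346000·2630/(122000·2.6) = 2869 mm² ⇒ d ≥ 60.44 mm.
The stress limit governs.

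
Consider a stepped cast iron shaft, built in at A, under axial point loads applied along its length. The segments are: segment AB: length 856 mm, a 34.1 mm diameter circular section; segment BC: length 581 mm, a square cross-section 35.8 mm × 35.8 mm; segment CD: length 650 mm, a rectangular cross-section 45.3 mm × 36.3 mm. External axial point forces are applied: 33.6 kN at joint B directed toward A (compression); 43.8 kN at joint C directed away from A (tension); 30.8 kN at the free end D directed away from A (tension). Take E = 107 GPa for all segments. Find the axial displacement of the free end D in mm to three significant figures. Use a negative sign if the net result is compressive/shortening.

0.789 mm

Internal axial forces (sectioning from the free end, tension +): N_CD = 30.8 kN, N_BC = 74.6 kN, N_AB = 41 kN.
A_AB = 913.3 mm².
A_BC = 1282 mm².
A_CD = 1644 mm².
δ_AB = 41000·856/(913.3·107000) = 0.3591 mm
δ_BC = 74600·581/(1282·107000) = 0.3161 mm
δ_CD = 30800·650/(1644·107000) = 0.1138 mm
δ = Σδ_i = 0.789 mm.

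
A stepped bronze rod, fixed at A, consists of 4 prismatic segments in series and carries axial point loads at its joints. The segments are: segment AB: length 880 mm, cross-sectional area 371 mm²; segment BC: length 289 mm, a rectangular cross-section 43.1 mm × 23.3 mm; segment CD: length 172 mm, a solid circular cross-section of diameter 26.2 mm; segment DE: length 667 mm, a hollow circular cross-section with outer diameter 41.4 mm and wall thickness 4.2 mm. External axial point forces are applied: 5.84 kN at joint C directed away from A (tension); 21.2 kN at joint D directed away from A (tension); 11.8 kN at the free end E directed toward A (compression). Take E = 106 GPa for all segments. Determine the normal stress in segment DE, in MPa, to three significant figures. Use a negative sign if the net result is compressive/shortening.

Internal axial forces (sectioning from the free end, tension +): N_DE = -11.8 kN, N_CD = 9.4 kN, N_BC = 15.24 kN, N_AB = 15.24 kN.
A_DE = 490.8 mm².
σ_DE = N_DE/A_DE = -11800/490.8 = -24.04 MPa.

-24.0 MPa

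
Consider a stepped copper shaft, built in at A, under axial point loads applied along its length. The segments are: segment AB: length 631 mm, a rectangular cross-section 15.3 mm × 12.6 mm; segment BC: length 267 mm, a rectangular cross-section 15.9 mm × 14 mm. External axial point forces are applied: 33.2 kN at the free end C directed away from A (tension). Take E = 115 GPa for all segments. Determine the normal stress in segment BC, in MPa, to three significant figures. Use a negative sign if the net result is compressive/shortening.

149 MPa

Internal axial forces (sectioning from the free end, tension +): N_BC = 33.2 kN, N_AB = 33.2 kN.
A_BC = 222.6 mm².
σ_BC = N_BC/A_BC = 33200/222.6 = 149.1 MPa.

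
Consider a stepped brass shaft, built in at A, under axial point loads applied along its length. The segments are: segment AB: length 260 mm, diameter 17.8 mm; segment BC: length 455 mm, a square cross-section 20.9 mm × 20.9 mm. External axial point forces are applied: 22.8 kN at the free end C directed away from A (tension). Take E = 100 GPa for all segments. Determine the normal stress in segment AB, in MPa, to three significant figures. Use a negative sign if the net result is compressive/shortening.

91.6 MPa

Internal axial forces (sectioning from the free end, tension +): N_BC = 22.8 kN, N_AB = 22.8 kN.
A_AB = 248.8 mm².
σ_AB = N_AB/A_AB = 22800/248.8 = 91.62 MPa.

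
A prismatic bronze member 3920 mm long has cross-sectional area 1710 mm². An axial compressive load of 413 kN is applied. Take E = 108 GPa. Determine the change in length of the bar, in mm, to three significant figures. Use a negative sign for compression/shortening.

-8.77 mm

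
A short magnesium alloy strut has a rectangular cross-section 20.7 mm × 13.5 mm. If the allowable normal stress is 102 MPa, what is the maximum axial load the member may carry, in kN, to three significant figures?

28.5 kN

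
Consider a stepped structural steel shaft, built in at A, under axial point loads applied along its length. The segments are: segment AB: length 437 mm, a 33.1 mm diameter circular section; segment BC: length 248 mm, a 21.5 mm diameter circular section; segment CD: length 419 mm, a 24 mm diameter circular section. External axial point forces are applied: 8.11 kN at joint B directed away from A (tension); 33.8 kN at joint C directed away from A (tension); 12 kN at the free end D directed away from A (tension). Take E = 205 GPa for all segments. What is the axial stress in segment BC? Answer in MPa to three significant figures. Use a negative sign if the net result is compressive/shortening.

126 MPa

Internal axial forces (sectioning from the free end, tension +): N_CD = 12 kN, N_BC = 45.8 kN, N_AB = 53.91 kN.
A_BC = 363.1 mm².
σ_BC = N_BC/A_BC = 45800/363.1 = 126.2 MPa.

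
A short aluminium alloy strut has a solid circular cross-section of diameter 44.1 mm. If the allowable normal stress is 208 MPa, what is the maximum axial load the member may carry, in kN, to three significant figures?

318 kN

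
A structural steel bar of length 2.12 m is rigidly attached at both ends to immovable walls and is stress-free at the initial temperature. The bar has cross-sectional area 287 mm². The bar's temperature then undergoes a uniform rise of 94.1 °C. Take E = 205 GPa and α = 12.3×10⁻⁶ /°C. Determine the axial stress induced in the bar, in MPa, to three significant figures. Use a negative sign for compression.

-237 MPa

Free thermal expansion αLΔT = 12.3e-6 · 2120 · 94.1 = 2.454 mm.
The walls impose strain ε = −(2.454)/2120 = -1.1574e-03; σ = Eε = 205000 · -1.1574e-03 = -237.3 MPa.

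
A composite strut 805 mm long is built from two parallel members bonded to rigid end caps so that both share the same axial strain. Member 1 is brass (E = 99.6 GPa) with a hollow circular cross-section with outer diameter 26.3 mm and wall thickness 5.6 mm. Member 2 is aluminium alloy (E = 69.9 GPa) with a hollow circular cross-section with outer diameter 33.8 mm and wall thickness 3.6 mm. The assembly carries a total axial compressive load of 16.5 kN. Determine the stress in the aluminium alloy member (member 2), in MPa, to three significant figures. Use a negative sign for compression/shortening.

-19.2 MPa

A_1 = 364.2 mm².
A_2 = 341.6 mm².
Equal strain + equilibrium ⇒ each member carries load in proportion to AE: A₁E₁ = 36270000 N, A₂E₂ = 23870000 N, ΣAE = 60150000 N.
σ₂ = P·E₂/ΣAE = -16500·69900/60150000 = -19.18 MPa.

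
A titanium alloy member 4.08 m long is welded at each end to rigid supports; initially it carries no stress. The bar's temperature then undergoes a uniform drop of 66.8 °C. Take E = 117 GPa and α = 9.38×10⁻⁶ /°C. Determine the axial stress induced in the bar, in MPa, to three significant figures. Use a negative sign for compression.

73.3 MPa

Free thermal expansion αLΔT = 9.38e-6 · 4080 · -66.8 = -2.556 mm.
The walls impose strain ε = −(-2.556)/4080 = 6.2658e-04; σ = Eε = 117000 · 6.2658e-04 = 73.31 MPa.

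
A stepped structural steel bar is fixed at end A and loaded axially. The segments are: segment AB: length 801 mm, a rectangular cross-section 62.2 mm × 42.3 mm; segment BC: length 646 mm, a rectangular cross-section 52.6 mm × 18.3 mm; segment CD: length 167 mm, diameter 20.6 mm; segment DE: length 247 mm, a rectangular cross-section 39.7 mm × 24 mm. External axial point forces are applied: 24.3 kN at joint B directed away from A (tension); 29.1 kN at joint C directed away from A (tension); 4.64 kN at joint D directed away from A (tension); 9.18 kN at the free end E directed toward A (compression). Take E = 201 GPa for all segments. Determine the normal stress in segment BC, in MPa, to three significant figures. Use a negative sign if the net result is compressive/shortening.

Internal axial forces (sectioning from the free end, tension +): N_DE = -9.18 kN, N_CD = -4.54 kN, N_BC = 24.56 kN, N_AB = 48.86 kN.
A_BC = 962.6 mm².
σ_BC = N_BC/A_BC = 24560/962.6 = 25.51 MPa.

25.5 MPa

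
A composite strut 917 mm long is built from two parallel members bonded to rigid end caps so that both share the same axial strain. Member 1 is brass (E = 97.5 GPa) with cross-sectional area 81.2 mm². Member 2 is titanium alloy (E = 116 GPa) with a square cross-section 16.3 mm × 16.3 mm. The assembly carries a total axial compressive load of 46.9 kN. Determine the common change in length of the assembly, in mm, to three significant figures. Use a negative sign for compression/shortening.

-1.11 mm

A_2 = 265.7 mm².
Equal strain + equilibrium ⇒ each member carries load in proportion to AE: A₁E₁ = 7917000 N, A₂E₂ = 30820000 N, ΣAE = 38740000 N.
δ = PL/ΣAE = -46900·917/38740000 = -1.11 mm.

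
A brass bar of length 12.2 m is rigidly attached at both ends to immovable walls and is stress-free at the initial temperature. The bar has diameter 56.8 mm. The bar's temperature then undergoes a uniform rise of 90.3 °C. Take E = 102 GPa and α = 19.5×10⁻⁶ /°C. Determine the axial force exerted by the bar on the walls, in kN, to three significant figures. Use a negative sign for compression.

-455 kN

Free thermal expansion αLΔT = 19.5e-6 · 12200 · 90.3 = 21.48 mm.
The walls impose strain ε = −(21.48)/12200 = -1.7609e-03; σ = Eε = 102000 · -1.7609e-03 = -179.6 MPa.
Wall reaction R = σ·A = -179.6·2534 = -455100 N = -455.1 kN.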